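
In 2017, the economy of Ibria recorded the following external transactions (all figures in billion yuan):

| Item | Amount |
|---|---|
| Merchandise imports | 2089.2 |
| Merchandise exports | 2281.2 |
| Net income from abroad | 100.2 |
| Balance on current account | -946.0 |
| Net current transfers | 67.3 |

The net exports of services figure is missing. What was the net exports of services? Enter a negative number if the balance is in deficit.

Current account = goods balance + services balance + net primary income + net secondary income
Sum of the known components = 359.5
Net exports of services = CA - (known components) = -946.0 - 359.5 = -1305.5

-1305.5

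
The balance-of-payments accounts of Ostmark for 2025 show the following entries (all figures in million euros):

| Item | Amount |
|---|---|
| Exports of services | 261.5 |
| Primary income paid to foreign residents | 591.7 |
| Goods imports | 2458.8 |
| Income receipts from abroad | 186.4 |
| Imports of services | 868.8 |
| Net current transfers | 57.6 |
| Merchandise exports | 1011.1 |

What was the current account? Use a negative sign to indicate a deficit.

Goods balance = 1011.1 - 2458.8 = -1447.7
Services balance = 261.5 - 868.8 = -607.3
Trade balance (goods + services) = -1447.7 + (-607.3) = -2055.0
Net primary income = 186.4 - 591.7 = -405.3
Net secondary income = 57.6
Current account = -2055.0 + (-405.3) + 57.6 = -2402.7

-2402.7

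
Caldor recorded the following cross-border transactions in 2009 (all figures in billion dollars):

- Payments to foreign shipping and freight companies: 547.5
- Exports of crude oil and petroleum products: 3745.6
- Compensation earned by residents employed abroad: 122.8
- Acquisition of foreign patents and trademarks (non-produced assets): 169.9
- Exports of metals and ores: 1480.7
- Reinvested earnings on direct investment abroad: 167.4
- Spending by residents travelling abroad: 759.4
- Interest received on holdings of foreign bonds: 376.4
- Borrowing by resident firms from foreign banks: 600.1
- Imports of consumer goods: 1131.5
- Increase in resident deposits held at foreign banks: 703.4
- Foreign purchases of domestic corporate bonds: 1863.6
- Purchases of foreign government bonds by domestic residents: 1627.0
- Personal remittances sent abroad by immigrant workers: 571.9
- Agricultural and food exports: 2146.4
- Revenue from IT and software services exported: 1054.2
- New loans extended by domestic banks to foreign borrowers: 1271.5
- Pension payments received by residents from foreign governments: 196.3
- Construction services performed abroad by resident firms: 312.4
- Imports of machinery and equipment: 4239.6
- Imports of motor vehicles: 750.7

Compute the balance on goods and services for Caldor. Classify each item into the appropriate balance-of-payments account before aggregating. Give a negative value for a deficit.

1310.6

Goods: -1131.5 - 4239.6 + 3745.6 + 2146.4 + 1480.7 - 750.7 = 1250.9
Services: 1054.2 - 759.4 + 312.4 - 547.5 = 59.7
Trade balance = 1250.9 + 59.7 = 1310.6
(Excluded from the trade balance — primary income: compensation earned by residents employed abroad 122.8, reinvested earnings on direct investment abroad 167.4, interest received on holdings of foreign bonds 376.4; capital account: acquisition of foreign patents and trademarks (non-produced assets) 169.9; financial account: borrowing by resident firms from foreign banks 600.1, increase in resident deposits held at foreign banks 703.4, foreign purchases of domestic corporate bonds 1863.6, purchases of foreign government bonds by domestic residents 1627.0, new loans extended by domestic banks to foreign borrowers 1271.5; secondary income: personal remittances sent abroad by immigrant workers 571.9, pension payments received by residents from foreign governments 196.3.)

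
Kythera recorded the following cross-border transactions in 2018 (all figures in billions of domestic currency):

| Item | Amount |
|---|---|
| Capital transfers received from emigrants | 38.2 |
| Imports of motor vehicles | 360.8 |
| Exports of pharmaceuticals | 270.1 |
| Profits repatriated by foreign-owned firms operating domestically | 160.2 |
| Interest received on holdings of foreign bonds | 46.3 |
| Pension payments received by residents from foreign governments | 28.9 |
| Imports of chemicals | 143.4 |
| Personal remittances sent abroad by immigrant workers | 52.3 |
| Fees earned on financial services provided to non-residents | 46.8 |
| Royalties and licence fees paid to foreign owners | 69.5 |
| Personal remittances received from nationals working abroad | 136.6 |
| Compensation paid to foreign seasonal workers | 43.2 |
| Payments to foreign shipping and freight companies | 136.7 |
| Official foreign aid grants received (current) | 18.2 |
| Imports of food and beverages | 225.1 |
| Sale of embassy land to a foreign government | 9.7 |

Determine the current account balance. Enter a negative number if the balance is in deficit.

-644.3

Goods: -360.8 + 270.1 - 143.4 - 225.1 = -459.2
Services: -69.5 + 46.8 - 136.7 = -159.4
Primary income: -160.2 + 46.3 - 43.2 = -157.1
Secondary income: 136.6 - 52.3 + 28.9 + 18.2 = 131.4
Current account = (-459.2) + (-159.4) + (-157.1) + 131.4 = -644.3
(Excluded from the current account — capital account: capital transfers received from emigrants 38.2, sale of embassy land to a foreign government 9.7.)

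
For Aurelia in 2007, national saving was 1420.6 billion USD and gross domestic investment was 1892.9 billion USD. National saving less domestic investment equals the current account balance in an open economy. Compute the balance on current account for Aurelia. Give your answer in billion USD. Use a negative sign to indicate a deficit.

S - I = CA (net lending to the rest of the world).
CA = S - I = 1420.6 - 1892.9 = -472.3

-472.3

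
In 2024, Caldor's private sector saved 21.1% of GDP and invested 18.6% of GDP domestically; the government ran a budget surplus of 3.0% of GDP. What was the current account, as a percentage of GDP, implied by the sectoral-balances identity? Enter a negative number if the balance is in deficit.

5.5

By the sectoral-balances identity, CA = (S_private - I) + (T - G).
Private balance = 21.1 - 18.6 = 2.5
Government balance (T - G) = 3.0
CA = 2.5 + 3.0 = 5.5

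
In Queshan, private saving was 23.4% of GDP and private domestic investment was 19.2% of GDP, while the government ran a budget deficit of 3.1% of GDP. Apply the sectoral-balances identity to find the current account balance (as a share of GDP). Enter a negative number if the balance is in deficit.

By the sectoral-balances identity, CA = (S_private - I) + (T - G).
Private balance = 23.4 - 19.2 = 4.2
Government balance (T - G) = -3.1
CA = 4.2 + (-3.1) = 1.1

1.1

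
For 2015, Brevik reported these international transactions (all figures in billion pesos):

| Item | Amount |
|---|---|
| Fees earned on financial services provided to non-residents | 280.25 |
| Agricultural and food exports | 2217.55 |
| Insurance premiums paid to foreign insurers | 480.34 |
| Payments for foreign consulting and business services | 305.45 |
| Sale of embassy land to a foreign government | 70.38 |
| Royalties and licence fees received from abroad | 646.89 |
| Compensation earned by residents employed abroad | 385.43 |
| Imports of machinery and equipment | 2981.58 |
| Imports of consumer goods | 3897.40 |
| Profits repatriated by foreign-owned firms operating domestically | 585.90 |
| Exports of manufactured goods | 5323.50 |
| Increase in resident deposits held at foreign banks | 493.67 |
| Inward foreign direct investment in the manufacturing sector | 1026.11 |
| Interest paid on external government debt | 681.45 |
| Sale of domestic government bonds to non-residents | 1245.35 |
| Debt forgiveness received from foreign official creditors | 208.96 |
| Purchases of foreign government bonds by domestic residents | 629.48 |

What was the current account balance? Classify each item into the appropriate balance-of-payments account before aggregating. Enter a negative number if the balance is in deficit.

-78.50

Goods: 5323.50 - 3897.40 - 2981.58 + 2217.55 = 662.07
Services: 646.89 - 305.45 - 480.34 + 280.25 = 141.35
Primary income: 385.43 - 585.90 - 681.45 = -881.92
Current account = 662.07 + 141.35 + (-881.92) = -78.50
(Excluded from the current account — capital account: sale of embassy land to a foreign government 70.38, debt forgiveness received from foreign official creditors 208.96; financial account: increase in resident deposits held at foreign banks 493.67, inward foreign direct investment in the manufacturing sector 1026.11, sale of domestic government bonds to non-residents 1245.35, purchases of foreign government bonds by domestic residents 629.48.)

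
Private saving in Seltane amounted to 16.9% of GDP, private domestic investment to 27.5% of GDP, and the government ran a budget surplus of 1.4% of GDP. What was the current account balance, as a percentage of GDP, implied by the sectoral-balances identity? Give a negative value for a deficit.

By the sectoral-balances identity, CA = (S_private - I) + (T - G).
Private balance = 16.9 - 27.5 = -10.6
Government balance (T - G) = 1.4
CA = -10.6 + 1.4 = -9.2

-9.2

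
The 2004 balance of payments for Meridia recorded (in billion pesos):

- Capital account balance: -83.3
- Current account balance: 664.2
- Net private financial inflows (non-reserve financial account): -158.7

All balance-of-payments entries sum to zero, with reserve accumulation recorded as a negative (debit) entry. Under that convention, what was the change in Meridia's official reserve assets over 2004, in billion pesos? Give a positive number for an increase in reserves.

422.2

Official reserve transactions balance = -(664.2 + (-83.3) + (-158.7)) = -422.2
An accumulation of reserves is recorded as a debit (negative entry), so the change in the stock of reserves is the negative of that balance.
Change in official reserves = -(-422.2) = 422.2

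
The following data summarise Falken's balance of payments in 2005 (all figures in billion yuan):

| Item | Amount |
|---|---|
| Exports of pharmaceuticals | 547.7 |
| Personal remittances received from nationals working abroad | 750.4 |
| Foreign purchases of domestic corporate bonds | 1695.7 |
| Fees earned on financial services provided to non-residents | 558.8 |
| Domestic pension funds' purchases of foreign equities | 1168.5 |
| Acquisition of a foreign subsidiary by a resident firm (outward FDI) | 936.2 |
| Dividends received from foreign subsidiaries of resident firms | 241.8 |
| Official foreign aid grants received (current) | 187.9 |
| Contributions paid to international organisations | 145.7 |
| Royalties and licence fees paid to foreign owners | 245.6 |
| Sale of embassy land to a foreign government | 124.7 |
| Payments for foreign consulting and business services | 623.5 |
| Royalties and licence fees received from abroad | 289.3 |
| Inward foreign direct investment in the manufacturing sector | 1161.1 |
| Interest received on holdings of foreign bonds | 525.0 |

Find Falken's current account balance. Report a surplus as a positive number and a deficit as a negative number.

Goods: 547.7
Services: -623.5 + 289.3 - 245.6 + 558.8 = -21.0
Primary income: 525.0 + 241.8 = 766.8
Secondary income: 187.9 - 145.7 + 750.4 = 792.6
Current account = 547.7 + (-21.0) + 766.8 + 792.6 = 2086.1
(Excluded from the current account — financial account: foreign purchases of domestic corporate bonds 1695.7, domestic pension funds' purchases of foreign equities 1168.5, acquisition of a foreign subsidiary by a resident firm (outward FDI) 936.2, inward foreign direct investment in the manufacturing sector 1161.1; capital account: sale of embassy land to a foreign government 124.7.)

2086.1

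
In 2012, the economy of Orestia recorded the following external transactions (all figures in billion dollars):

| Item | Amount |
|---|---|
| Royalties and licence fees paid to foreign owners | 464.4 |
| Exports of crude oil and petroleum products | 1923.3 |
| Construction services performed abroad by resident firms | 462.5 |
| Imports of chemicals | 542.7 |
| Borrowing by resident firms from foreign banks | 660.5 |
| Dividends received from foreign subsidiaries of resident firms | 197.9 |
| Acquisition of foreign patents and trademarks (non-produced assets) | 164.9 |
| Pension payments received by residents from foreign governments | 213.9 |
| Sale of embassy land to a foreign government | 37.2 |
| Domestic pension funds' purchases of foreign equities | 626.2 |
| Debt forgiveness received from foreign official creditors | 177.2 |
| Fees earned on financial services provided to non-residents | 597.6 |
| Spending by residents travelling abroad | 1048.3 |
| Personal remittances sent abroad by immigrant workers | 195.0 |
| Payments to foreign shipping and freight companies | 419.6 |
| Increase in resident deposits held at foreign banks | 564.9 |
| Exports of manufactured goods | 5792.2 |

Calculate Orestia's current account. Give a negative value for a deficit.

Goods: 5792.2 - 542.7 + 1923.3 = 7172.8
Services: -419.6 + 462.5 - 1048.3 + 597.6 - 464.4 = -872.2
Primary income: 197.9
Secondary income: -195.0 + 213.9 = 18.9
Current account = 7172.8 + (-872.2) + 197.9 + 18.9 = 6517.4
(Excluded from the current account — financial account: borrowing by resident firms from foreign banks 660.5, domestic pension funds' purchases of foreign equities 626.2, increase in resident deposits held at foreign banks 564.9; capital account: acquisition of foreign patents and trademarks (non-produced assets) 164.9, sale of embassy land to a foreign government 37.2, debt forgiveness received from foreign official creditors 177.2.)

6517.4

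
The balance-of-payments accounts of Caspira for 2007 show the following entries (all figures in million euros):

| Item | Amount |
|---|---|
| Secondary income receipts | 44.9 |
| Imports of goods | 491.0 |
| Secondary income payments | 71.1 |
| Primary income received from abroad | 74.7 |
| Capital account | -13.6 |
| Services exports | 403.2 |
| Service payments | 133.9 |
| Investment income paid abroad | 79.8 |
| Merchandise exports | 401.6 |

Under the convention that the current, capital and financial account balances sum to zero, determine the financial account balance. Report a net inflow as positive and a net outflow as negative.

-135.0

Goods balance = 401.6 - 491.0 = -89.4
Services balance = 403.2 - 133.9 = 269.3
Trade balance (goods + services) = -89.4 + 269.3 = 179.9
Net primary income = 74.7 - 79.8 = -5.1
Net secondary income = 44.9 - 71.1 = -26.2
Current account = 179.9 + (-5.1) + (-26.2) = 148.6
Financial account = -(148.6 + (-13.6)) = -135.0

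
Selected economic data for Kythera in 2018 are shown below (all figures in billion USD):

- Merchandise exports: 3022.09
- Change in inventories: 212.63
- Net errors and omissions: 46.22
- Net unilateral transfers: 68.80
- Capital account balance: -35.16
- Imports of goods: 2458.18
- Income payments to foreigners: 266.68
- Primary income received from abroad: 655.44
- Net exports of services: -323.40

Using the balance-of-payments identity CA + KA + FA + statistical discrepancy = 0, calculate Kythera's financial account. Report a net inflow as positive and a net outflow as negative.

Goods balance = 3022.09 - 2458.18 = 563.91
Services balance = -323.40
Trade balance (goods + services) = 563.91 + (-323.40) = 240.51
Net primary income = 655.44 - 266.68 = 388.76
Net secondary income = 68.80
Current account = 240.51 + 388.76 + 68.80 = 698.07
Financial account = -(698.07 + (-35.16) + 46.22) = -709.13

-709.13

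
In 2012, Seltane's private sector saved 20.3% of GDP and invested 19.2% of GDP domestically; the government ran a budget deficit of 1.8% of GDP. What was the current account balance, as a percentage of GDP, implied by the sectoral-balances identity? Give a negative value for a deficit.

-0.7

By the sectoral-balances identity, CA = (S_private - I) + (T - G).
Private balance = 20.3 - 19.2 = 1.1
Government balance (T - G) = -1.8
CA = 1.1 + (-1.8) = -0.7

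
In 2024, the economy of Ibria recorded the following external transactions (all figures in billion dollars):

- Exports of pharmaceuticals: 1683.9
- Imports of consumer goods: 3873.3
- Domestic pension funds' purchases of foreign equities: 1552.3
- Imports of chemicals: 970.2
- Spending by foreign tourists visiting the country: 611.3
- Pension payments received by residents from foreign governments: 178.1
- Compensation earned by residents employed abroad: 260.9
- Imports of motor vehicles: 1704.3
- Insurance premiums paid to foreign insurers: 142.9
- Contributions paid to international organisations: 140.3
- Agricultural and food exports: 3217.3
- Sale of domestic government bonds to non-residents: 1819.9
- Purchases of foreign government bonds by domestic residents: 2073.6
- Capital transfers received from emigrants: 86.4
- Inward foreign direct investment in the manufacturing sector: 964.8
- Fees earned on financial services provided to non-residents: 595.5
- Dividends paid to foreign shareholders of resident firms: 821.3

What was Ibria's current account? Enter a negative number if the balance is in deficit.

-1105.3

Goods: 3217.3 - 1704.3 - 3873.3 - 970.2 + 1683.9 = -1646.6
Services: -142.9 + 595.5 + 611.3 = 1063.9
Primary income: -821.3 + 260.9 = -560.4
Secondary income: 178.1 - 140.3 = 37.8
Current account = (-1646.6) + 1063.9 + (-560.4) + 37.8 = -1105.3
(Excluded from the current account — financial account: domestic pension funds' purchases of foreign equities 1552.3, sale of domestic government bonds to non-residents 1819.9, purchases of foreign government bonds by domestic residents 2073.6, inward foreign direct investment in the manufacturing sector 964.8; capital account: capital transfers received from emigrants 86.4.)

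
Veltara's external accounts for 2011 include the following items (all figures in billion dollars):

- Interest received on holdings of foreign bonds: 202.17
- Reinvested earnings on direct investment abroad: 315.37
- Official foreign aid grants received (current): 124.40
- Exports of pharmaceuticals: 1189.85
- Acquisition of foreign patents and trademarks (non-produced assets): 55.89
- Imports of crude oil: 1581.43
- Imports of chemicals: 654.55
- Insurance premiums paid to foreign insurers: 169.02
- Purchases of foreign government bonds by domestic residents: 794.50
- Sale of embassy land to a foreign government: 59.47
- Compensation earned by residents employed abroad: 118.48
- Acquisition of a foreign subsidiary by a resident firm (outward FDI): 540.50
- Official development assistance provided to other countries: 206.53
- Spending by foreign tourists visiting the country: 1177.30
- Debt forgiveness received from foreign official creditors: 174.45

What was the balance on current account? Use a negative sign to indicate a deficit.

Goods: -1581.43 - 654.55 + 1189.85 = -1046.13
Services: -169.02 + 1177.30 = 1008.28
Primary income: 202.17 + 118.48 + 315.37 = 636.02
Secondary income: -206.53 + 124.40 = -82.13
Current account = (-1046.13) + 1008.28 + 636.02 + (-82.13) = 516.04
(Excluded from the current account — capital account: acquisition of foreign patents and trademarks (non-produced assets) 55.89, sale of embassy land to a foreign government 59.47, debt forgiveness received from foreign official creditors 174.45; financial account: purchases of foreign government bonds by domestic residents 794.50, acquisition of a foreign subsidiary by a resident firm (outward FDI) 540.50.)

516.04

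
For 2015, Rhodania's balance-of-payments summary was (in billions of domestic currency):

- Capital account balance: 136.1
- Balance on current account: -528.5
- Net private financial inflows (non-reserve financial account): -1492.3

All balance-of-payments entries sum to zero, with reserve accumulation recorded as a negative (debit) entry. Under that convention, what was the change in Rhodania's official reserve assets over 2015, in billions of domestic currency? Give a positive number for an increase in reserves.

Official reserve transactions balance = -((-528.5) + 136.1 + (-1492.3)) = 1884.7
An accumulation of reserves is recorded as a debit (negative entry), so the change in the stock of reserves is the negative of that balance.
Change in official reserves = -(1884.7) = -1884.7

-1884.7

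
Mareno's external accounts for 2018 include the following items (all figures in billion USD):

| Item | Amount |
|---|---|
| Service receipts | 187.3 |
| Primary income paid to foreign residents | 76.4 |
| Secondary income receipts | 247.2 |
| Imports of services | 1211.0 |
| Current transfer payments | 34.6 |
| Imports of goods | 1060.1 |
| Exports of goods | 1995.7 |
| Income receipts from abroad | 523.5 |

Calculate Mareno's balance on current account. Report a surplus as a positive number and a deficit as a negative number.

Goods balance = 1995.7 - 1060.1 = 935.6
Services balance = 187.3 - 1211.0 = -1023.7
Trade balance (goods + services) = 935.6 + (-1023.7) = -88.1
Net primary income = 523.5 - 76.4 = 447.1
Net secondary income = 247.2 - 34.6 = 212.6
Current account = -88.1 + 447.1 + 212.6 = 571.6

571.6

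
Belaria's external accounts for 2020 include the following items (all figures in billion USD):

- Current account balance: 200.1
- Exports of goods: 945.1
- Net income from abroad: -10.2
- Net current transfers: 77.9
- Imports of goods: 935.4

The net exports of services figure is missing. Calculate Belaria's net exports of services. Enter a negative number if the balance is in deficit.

122.7

Current account = goods balance + services balance + net primary income + net secondary income
Sum of the known components = 77.4
Net exports of services = CA - (known components) = 200.1 - 77.4 = 122.7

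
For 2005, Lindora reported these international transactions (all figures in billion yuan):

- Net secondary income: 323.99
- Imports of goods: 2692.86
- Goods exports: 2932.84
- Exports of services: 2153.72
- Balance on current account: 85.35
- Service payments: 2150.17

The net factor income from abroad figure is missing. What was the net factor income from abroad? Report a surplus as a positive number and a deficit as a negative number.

-482.17

Current account = goods balance + services balance + net primary income + net secondary income
Sum of the known components = 567.52
Net factor income from abroad = CA - (known components) = 85.35 - 567.52 = -482.17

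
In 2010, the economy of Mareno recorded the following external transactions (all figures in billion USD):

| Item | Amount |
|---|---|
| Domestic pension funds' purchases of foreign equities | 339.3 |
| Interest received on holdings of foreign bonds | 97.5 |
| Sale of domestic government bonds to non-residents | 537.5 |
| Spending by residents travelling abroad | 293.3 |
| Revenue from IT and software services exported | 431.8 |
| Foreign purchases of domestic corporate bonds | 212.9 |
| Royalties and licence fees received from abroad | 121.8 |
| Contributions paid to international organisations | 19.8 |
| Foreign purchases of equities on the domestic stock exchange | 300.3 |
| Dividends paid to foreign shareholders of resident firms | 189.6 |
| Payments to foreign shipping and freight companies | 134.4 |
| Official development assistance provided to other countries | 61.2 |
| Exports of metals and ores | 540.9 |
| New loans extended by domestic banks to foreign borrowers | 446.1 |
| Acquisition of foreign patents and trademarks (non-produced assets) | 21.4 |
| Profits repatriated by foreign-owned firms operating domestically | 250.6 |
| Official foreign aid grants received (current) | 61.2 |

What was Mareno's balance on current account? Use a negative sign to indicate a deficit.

Goods: 540.9
Services: 431.8 - 134.4 + 121.8 - 293.3 = 125.9
Primary income: 97.5 - 250.6 - 189.6 = -342.7
Secondary income: 61.2 - 19.8 - 61.2 = -19.8
Current account = 540.9 + 125.9 + (-342.7) + (-19.8) = 304.3
(Excluded from the current account — financial account: domestic pension funds' purchases of foreign equities 339.3, sale of domestic government bonds to non-residents 537.5, foreign purchases of domestic corporate bonds 212.9, foreign purchases of equities on the domestic stock exchange 300.3, new loans extended by domestic banks to foreign borrowers 446.1; capital account: acquisition of foreign patents and trademarks (non-produced assets) 21.4.)

304.3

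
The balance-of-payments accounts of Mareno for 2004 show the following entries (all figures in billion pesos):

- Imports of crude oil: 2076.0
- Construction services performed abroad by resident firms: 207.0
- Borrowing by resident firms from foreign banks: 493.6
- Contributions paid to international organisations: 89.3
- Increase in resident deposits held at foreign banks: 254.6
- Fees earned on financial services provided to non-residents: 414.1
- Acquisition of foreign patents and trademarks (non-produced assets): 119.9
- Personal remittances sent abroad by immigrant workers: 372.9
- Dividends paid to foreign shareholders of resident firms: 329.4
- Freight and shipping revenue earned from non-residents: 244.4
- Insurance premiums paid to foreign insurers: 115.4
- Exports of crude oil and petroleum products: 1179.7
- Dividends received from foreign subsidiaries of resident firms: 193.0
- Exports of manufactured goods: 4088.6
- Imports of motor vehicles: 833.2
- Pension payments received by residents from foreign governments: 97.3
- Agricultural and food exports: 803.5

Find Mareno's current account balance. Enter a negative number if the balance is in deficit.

3411.4

Goods: -833.2 + 1179.7 - 2076.0 + 4088.6 + 803.5 = 3162.6
Services: 414.1 + 244.4 + 207.0 - 115.4 = 750.1
Primary income: -329.4 + 193.0 = -136.4
Secondary income: 97.3 - 89.3 - 372.9 = -364.9
Current account = 3162.6 + 750.1 + (-136.4) + (-364.9) = 3411.4
(Excluded from the current account — financial account: borrowing by resident firms from foreign banks 493.6, increase in resident deposits held at foreign banks 254.6; capital account: acquisition of foreign patents and trademarks (non-produced assets) 119.9.)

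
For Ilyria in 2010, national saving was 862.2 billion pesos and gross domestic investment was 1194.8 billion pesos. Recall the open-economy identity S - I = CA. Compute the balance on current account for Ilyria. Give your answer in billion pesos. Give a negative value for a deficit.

-332.6

CA = S - I = 862.2 - 1194.8 = -332.6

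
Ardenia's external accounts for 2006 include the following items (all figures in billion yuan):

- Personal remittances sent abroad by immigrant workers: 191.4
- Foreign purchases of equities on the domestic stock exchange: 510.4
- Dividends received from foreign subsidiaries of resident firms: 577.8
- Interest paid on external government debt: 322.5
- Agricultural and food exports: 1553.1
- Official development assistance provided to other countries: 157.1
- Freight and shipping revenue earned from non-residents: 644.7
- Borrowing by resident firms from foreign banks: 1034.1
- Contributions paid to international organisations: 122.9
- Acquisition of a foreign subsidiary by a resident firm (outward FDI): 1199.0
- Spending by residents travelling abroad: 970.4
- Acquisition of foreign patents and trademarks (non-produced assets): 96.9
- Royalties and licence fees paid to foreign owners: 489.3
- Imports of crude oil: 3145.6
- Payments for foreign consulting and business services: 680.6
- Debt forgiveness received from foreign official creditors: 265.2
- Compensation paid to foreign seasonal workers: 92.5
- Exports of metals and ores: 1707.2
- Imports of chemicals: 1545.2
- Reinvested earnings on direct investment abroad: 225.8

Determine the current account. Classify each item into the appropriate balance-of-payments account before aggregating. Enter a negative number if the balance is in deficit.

Goods: 1553.1 + 1707.2 - 3145.6 - 1545.2 = -1430.5
Services: 644.7 - 970.4 - 680.6 - 489.3 = -1495.6
Primary income: 225.8 - 92.5 - 322.5 + 577.8 = 388.6
Secondary income: -191.4 - 122.9 - 157.1 = -471.4
Current account = (-1430.5) + (-1495.6) + 388.6 + (-471.4) = -3008.9
(Excluded from the current account — financial account: foreign purchases of equities on the domestic stock exchange 510.4, borrowing by resident firms from foreign banks 1034.1, acquisition of a foreign subsidiary by a resident firm (outward FDI) 1199.0; capital account: acquisition of foreign patents and trademarks (non-produced assets) 96.9, debt forgiveness received from foreign official creditors 265.2.)

-3008.9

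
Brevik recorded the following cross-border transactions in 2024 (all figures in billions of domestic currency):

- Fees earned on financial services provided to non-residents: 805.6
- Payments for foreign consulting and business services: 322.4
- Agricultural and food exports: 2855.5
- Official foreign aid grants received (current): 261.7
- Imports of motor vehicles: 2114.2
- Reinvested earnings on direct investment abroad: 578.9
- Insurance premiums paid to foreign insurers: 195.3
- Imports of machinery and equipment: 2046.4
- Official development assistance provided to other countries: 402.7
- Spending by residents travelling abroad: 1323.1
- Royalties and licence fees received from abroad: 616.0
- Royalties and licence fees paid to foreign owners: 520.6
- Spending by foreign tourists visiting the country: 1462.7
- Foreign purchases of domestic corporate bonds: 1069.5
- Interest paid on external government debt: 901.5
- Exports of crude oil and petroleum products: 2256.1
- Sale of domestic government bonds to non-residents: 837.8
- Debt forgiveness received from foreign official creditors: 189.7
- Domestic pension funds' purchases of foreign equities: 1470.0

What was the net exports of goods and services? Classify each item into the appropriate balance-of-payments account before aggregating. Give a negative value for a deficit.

1473.9

Goods: -2046.4 + 2855.5 - 2114.2 + 2256.1 = 951.0
Services: -322.4 + 805.6 + 1462.7 - 520.6 + 616.0 - 1323.1 - 195.3 = 522.9
Trade balance = 951.0 + 522.9 = 1473.9
(Excluded from the trade balance — secondary income: official foreign aid grants received (current) 261.7, official development assistance provided to other countries 402.7; primary income: reinvested earnings on direct investment abroad 578.9, interest paid on external government debt 901.5; financial account: foreign purchases of domestic corporate bonds 1069.5, sale of domestic government bonds to non-residents 837.8, domestic pension funds' purchases of foreign equities 1470.0; capital account: debt forgiveness received from foreign official creditors 189.7.)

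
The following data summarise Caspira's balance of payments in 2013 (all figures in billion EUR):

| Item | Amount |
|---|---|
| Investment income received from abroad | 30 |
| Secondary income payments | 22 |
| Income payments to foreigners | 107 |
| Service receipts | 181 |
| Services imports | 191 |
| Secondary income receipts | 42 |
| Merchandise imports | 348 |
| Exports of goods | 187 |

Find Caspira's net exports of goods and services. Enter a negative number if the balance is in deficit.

-171

Goods balance = 187 - 348 = -161
Services balance = 181 - 191 = -10
Trade balance (goods + services) = -161 + (-10) = -171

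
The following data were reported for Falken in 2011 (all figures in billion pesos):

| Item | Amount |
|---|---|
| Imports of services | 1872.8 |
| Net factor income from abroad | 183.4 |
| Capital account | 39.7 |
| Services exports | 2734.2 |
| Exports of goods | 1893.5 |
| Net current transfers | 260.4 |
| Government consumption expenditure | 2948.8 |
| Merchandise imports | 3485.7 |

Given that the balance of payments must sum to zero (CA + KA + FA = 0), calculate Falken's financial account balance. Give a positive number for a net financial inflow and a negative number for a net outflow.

247.3

Goods balance = 1893.5 - 3485.7 = -1592.2
Services balance = 2734.2 - 1872.8 = 861.4
Trade balance (goods + services) = -1592.2 + 861.4 = -730.8
Net primary income = 183.4
Net secondary income = 260.4
Current account = -730.8 + 183.4 + 260.4 = -287.0
Financial account = -(-287.0 + 39.7) = 247.3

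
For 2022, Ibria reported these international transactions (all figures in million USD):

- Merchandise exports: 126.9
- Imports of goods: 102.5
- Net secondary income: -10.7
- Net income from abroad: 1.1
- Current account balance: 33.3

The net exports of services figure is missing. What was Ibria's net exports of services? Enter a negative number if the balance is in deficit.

18.5

Current account = goods balance + services balance + net primary income + net secondary income
Sum of the known components = 14.8
Net exports of services = CA - (known components) = 33.3 - 14.8 = 18.5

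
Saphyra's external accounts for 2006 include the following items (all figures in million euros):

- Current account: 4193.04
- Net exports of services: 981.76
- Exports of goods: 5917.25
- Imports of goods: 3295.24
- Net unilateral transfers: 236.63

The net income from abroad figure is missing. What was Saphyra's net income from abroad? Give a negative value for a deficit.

352.64

Current account = goods balance + services balance + net primary income + net secondary income
Sum of the known components = 3840.40
Net income from abroad = CA - (known components) = 4193.04 - 3840.40 = 352.64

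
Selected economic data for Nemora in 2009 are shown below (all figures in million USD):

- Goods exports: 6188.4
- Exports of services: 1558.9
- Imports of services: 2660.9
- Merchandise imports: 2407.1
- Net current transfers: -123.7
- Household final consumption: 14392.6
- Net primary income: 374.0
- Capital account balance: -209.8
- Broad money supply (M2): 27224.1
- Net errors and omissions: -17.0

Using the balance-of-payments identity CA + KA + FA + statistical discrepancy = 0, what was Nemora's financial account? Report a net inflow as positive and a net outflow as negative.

-2702.8

Goods balance = 6188.4 - 2407.1 = 3781.3
Services balance = 1558.9 - 2660.9 = -1102.0
Trade balance (goods + services) = 3781.3 + (-1102.0) = 2679.3
Net primary income = 374.0
Net secondary income = -123.7
Current account = 2679.3 + 374.0 + (-123.7) = 2929.6
Financial account = -(2929.6 + (-209.8) + (-17.0)) = -2702.8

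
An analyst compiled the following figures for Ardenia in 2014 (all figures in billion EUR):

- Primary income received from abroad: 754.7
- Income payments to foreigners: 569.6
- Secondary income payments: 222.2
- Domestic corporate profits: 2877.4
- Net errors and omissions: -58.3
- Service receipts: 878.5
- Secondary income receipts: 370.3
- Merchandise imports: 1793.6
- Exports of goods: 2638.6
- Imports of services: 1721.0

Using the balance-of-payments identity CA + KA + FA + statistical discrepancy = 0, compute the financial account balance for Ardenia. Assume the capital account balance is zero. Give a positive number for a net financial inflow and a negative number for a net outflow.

-277.4

Goods balance = 2638.6 - 1793.6 = 845.0
Services balance = 878.5 - 1721.0 = -842.5
Trade balance (goods + services) = 845.0 + (-842.5) = 2.5
Net primary income = 754.7 - 569.6 = 185.1
Net secondary income = 370.3 - 222.2 = 148.1
Current account = 2.5 + 185.1 + 148.1 = 335.7
Financial account = -(335.7 + (-58.3)) = -277.4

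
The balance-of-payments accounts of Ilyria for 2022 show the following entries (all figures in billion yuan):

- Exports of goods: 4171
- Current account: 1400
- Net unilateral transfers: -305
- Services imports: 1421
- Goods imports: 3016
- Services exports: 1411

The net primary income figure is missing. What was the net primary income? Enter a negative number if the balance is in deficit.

Current account = goods balance + services balance + net primary income + net secondary income
Sum of the known components = 840
Net primary income = CA - (known components) = 1400 - 840 = 560

560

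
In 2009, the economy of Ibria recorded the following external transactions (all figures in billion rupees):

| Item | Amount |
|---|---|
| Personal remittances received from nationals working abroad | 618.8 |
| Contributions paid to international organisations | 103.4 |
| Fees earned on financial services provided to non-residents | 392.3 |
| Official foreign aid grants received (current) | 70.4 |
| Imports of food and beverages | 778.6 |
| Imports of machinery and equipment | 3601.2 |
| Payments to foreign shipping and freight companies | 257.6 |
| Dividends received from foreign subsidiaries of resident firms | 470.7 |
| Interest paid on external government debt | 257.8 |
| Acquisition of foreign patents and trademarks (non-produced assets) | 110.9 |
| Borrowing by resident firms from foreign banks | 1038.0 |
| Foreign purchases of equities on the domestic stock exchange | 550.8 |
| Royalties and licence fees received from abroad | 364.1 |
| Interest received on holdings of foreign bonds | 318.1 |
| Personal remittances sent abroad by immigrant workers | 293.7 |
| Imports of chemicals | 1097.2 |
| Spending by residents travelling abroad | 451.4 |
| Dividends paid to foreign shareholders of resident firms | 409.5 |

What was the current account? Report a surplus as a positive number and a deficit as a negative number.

Goods: -3601.2 - 778.6 - 1097.2 = -5477.0
Services: -257.6 - 451.4 + 392.3 + 364.1 = 47.4
Primary income: -409.5 - 257.8 + 318.1 + 470.7 = 121.5
Secondary income: -103.4 + 618.8 - 293.7 + 70.4 = 292.1
Current account = (-5477.0) + 47.4 + 121.5 + 292.1 = -5016.0
(Excluded from the current account — capital account: acquisition of foreign patents and trademarks (non-produced assets) 110.9; financial account: borrowing by resident firms from foreign banks 1038.0, foreign purchases of equities on the domestic stock exchange 550.8.)

-5016.0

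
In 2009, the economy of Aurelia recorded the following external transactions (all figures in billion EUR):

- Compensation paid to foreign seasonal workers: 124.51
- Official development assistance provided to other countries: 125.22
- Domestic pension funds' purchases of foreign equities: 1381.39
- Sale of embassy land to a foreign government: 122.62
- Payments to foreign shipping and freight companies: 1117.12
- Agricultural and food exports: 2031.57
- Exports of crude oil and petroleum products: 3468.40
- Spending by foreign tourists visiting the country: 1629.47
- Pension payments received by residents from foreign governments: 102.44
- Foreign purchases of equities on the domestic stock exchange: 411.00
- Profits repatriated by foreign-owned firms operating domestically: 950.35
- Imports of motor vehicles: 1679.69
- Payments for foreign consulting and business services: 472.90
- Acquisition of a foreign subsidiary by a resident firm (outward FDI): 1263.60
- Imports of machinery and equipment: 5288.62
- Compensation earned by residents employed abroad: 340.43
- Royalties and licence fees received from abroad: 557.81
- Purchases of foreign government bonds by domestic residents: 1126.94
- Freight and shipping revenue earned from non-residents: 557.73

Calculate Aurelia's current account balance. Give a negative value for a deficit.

Goods: 3468.40 - 1679.69 + 2031.57 - 5288.62 = -1468.34
Services: -1117.12 + 557.81 + 557.73 - 472.90 + 1629.47 = 1154.99
Primary income: -124.51 + 340.43 - 950.35 = -734.43
Secondary income: -125.22 + 102.44 = -22.78
Current account = (-1468.34) + 1154.99 + (-734.43) + (-22.78) = -1070.56
(Excluded from the current account — financial account: domestic pension funds' purchases of foreign equities 1381.39, foreign purchases of equities on the domestic stock exchange 411.00, acquisition of a foreign subsidiary by a resident firm (outward FDI) 1263.60, purchases of foreign government bonds by domestic residents 1126.94; capital account: sale of embassy land to a foreign government 122.62.)

-1070.56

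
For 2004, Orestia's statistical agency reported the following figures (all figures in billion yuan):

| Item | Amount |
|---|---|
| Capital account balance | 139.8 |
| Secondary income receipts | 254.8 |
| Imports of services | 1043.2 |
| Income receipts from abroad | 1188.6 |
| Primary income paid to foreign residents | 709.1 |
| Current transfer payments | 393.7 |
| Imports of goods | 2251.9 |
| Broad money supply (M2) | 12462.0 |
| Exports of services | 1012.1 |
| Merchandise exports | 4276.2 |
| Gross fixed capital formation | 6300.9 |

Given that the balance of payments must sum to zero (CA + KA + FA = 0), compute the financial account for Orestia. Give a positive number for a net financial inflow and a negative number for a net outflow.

Goods balance = 4276.2 - 2251.9 = 2024.3
Services balance = 1012.1 - 1043.2 = -31.1
Trade balance (goods + services) = 2024.3 + (-31.1) = 1993.2
Net primary income = 1188.6 - 709.1 = 479.5
Net secondary income = 254.8 - 393.7 = -138.9
Current account = 1993.2 + 479.5 + (-138.9) = 2333.8
Financial account = -(2333.8 + 139.8) = -2473.6

-2473.6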